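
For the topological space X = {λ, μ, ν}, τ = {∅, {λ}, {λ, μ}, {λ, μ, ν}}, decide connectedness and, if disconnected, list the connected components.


(X, τ) is connected.

Find clopen sets (U ∈ τ with X ∖ U ∈ τ):
  U = ∅, X ∖ U = {λ, μ, ν} — both open, so U is clopen.
  U = {λ, μ, ν}, X ∖ U = ∅ — both open, so U is clopen.
Only trivial clopens (∅ and X) exist, so (X, τ) is connected.
Compute connected components by grouping points that agree on all clopens:
  component: {λ, μ, ν}


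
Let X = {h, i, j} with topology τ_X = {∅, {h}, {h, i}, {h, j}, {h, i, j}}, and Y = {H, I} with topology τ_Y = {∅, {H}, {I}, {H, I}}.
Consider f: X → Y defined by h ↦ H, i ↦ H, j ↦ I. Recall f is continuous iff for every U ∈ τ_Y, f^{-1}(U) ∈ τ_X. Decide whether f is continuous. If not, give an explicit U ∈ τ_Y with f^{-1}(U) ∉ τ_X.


f is NOT continuous.

Compute f^{-1}(U) for each U ∈ τ_Y:
  U = ∅: f^{-1}(U) = ∅ ∈ τ_X ✓.
  U = {H}: f^{-1}(U) = {h, i} ∈ τ_X ✓.
  U = {I}: f^{-1}(U) = {j} ∉ τ_X ✗.
  U = {H, I}: f^{-1}(U) = {h, i, j} ∈ τ_X ✓.
Found U = {I} with f^{-1}(U) = {j} not in τ_X. Therefore f is NOT continuous.


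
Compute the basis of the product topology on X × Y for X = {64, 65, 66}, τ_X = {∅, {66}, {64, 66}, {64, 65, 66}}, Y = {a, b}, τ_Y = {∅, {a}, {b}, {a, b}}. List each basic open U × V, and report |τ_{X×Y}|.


Basis B = {∅ × ∅, {66} × {a}, {66} × {b}, {64, 66} × {a}, {64, 66} × {b}, {66} × {a, b}, {64, 65, 66} × {a}, {64, 65, 66} × {b}, {64, 66} × {a, b}, {64, 65, 66} × {a, b}}; |τ_{X×Y}| = 16.

Enumerate products U × V with U ∈ τ_X, V ∈ τ_Y (deduplicated):
  ∅ × ∅ = {} (∅)
  {66} × {a} = {(66,a)}
  {66} × {b} = {(66,b)}
  {64, 66} × {a} = {(64,a), (66,a)}
  {64, 66} × {b} = {(64,b), (66,b)}
  {66} × {a, b} = {(66,a), (66,b)}
  {64, 65, 66} × {a} = {(64,a), (65,a), (66,a)}
  {64, 65, 66} × {b} = {(64,b), (65,b), (66,b)}
  {64, 66} × {a, b} = {(64,a), (64,b), (66,a), (66,b)}
  {64, 65, 66} × {a, b} = {(64,a), (64,b), (65,a), (65,b), (66,a), (66,b)}
These 10 distinct sets form the basis B.
Close under arbitrary unions to get τ_{X×Y}; counting gives |τ_{X×Y}| = 16.


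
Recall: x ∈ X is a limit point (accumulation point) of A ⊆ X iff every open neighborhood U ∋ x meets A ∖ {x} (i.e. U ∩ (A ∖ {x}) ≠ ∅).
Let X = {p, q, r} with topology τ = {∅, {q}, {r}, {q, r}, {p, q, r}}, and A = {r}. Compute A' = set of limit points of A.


A' = {p}

For each x ∈ X, list the open sets U ∈ τ with x ∈ U, then check whether U ∩ (A ∖ {x}) ≠ ∅ for every such U.
  x = p: opens ∋ x are {p, q, r}; each meets A ∖ {p}, so x IS a limit point.
  x = q: open {q} ∋ x has {q} ∩ (A ∖ {q}) = ∅, so x is NOT a limit point.
  x = r: open {r} ∋ x has {r} ∩ (A ∖ {r}) = ∅, so x is NOT a limit point.
Collecting: A' = {p}.


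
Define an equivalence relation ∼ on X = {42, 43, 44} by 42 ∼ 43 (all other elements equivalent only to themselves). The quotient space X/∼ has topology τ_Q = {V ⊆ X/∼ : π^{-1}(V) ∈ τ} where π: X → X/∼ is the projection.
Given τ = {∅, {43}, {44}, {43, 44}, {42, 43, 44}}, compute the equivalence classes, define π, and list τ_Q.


X/∼ = {[42=43], [44]}; |τ_Q| = 3.

Equivalence classes: [42=43], [44].
Quotient map π: X → X/∼ sends 42 ↦ [42=43], 43 ↦ [42=43], 44 ↦ [44].
For each subset V ⊆ X/∼, compute π^{-1}(V) ⊆ X and check whether π^{-1}(V) ∈ τ. V is open in τ_Q iff π^{-1}(V) ∈ τ.
  V = {}: π^{-1}(V) = ∅ ∈ τ ✓.
  V = {[42=43]}: π^{-1}(V) = {42, 43} ∉ τ ✗.
  V = {[44]}: π^{-1}(V) = {44} ∈ τ ✓.
  V = {[42=43], [44]}: π^{-1}(V) = {42, 43, 44} ∈ τ ✓.
Open sets in the quotient: τ_Q = {{}, {[44]}, {[42=43], [44]}} (3 elements).


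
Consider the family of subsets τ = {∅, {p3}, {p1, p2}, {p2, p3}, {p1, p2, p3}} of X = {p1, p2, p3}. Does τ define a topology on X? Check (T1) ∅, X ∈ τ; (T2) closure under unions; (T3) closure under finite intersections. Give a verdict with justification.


τ is NOT a topology on X.

Axiom (T1): ∅ ∈ τ? Yes; X ∈ τ? Yes.
Axiom (T2/T3): check pairwise unions and intersections of members of τ.
Counterexample for (T3): {p1, p2} ∩ {p2, p3} = {p2} ∉ τ. Therefore τ is NOT a topology.


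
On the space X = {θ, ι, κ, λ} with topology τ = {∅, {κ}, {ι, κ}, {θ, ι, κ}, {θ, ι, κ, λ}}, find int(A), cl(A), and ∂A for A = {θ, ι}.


int(A) = ∅, cl(A) = {θ, ι, λ}, ∂A = {θ, ι, λ}.

Closed sets in (X, τ) are complements of opens:
  closed(X, τ) = {∅, {λ}, {θ, λ}, {θ, ι, λ}, {θ, ι, κ, λ}}.
int(A) = ⋃ {U ∈ τ : U ⊆ A}. Opens contained in A: ∅.
Taking the union of these: int(A) = ∅.
cl(A) = ⋂ {C closed : A ⊆ C}. Closed sets containing A: {θ, ι, λ}, {θ, ι, κ, λ}.
Intersecting these: cl(A) = {θ, ι, λ}.
∂A = cl(A) ∖ int(A) = {θ, ι, λ} ∖ ∅ = {θ, ι, λ}.


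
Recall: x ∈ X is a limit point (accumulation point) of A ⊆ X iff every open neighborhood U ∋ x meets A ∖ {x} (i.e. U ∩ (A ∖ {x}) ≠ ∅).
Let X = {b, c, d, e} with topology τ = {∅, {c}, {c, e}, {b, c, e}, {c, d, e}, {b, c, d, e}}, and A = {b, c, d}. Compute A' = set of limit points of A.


A' = {b, d, e}

For each x ∈ X, list the open sets U ∈ τ with x ∈ U, then check whether U ∩ (A ∖ {x}) ≠ ∅ for every such U.
  x = b: opens ∋ x are {b, c, e}, {b, c, d, e}; each meets A ∖ {b}, so x IS a limit point.
  x = c: open {c} ∋ x has {c} ∩ (A ∖ {c}) = ∅, so x is NOT a limit point.
  x = d: opens ∋ x are {c, d, e}, {b, c, d, e}; each meets A ∖ {d}, so x IS a limit point.
  x = e: opens ∋ x are {c, e}, {b, c, e}, {c, d, e}, {b, c, d, e}; each meets A ∖ {e}, so x IS a limit point.
Collecting: A' = {b, d, e}.


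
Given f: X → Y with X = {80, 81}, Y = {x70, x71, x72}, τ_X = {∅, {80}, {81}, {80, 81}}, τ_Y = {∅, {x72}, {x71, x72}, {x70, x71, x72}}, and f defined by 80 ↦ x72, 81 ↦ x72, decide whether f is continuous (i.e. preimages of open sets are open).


f IS continuous.

Compute f^{-1}(U) for each U ∈ τ_Y:
  U = ∅: f^{-1}(U) = ∅ ∈ τ_X ✓.
  U = {x72}: f^{-1}(U) = {80, 81} ∈ τ_X ✓.
  U = {x71, x72}: f^{-1}(U) = {80, 81} ∈ τ_X ✓.
  U = {x70, x71, x72}: f^{-1}(U) = {80, 81} ∈ τ_X ✓.
Every preimage lies in τ_X, so f IS continuous.


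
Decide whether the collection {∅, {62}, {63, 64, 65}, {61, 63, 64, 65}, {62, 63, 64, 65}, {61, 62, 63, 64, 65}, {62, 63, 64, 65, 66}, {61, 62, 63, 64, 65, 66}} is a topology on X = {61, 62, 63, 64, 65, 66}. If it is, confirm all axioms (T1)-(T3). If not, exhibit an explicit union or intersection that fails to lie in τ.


τ IS a topology on X.

Axiom (T1): ∅ ∈ τ? Yes; X ∈ τ? Yes.
Axiom (T2/T3): check pairwise unions and intersections of members of τ.
All pairwise intersections and unions checked — each lies in τ. Therefore τ satisfies (T1), (T2), (T3): it IS a topology on X.


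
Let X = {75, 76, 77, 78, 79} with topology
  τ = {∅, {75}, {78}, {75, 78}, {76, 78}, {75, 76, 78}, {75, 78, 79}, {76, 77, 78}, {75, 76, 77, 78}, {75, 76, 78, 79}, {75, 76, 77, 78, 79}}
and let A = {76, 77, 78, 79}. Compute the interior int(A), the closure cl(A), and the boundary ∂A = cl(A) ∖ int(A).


int(A) = {76, 77, 78}, cl(A) = {76, 77, 78, 79}, ∂A = {79}.

Closed sets in (X, τ) are complements of opens:
  closed(X, τ) = {∅, {77}, {79}, {75, 79}, {76, 77}, {77, 79}, {75, 77, 79}, {76, 77, 79}, {75, 76, 77, 79}, {76, 77, 78, 79}, {75, 76, 77, 78, 79}}.
int(A) = ⋃ {U ∈ τ : U ⊆ A}. Opens contained in A: ∅, {78}, {76, 78}, {76, 77, 78}.
Taking the union of these: int(A) = {76, 77, 78}.
cl(A) = ⋂ {C closed : A ⊆ C}. Closed sets containing A: {76, 77, 78, 79}, {75, 76, 77, 78, 79}.
Intersecting these: cl(A) = {76, 77, 78, 79}.
∂A = cl(A) ∖ int(A) = {76, 77, 78, 79} ∖ {76, 77, 78} = {79}.


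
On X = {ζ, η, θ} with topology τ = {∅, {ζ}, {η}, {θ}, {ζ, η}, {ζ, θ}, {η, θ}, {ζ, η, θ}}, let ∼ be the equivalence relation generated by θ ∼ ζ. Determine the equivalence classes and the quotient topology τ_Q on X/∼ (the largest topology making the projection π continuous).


X/∼ = {[ζ=θ], [η]}; |τ_Q| = 4.

Equivalence classes: [ζ=θ], [η].
Quotient map π: X → X/∼ sends ζ ↦ [ζ=θ], η ↦ [η], θ ↦ [ζ=θ].
For each subset V ⊆ X/∼, compute π^{-1}(V) ⊆ X and check whether π^{-1}(V) ∈ τ. V is open in τ_Q iff π^{-1}(V) ∈ τ.
  V = {}: π^{-1}(V) = ∅ ∈ τ ✓.
  V = {[ζ=θ]}: π^{-1}(V) = {ζ, θ} ∈ τ ✓.
  V = {[η]}: π^{-1}(V) = {η} ∈ τ ✓.
  V = {[ζ=θ], [η]}: π^{-1}(V) = {ζ, η, θ} ∈ τ ✓.
Open sets in the quotient: τ_Q = {{}, {[ζ=θ]}, {[η]}, {[ζ=θ], [η]}} (4 elements).


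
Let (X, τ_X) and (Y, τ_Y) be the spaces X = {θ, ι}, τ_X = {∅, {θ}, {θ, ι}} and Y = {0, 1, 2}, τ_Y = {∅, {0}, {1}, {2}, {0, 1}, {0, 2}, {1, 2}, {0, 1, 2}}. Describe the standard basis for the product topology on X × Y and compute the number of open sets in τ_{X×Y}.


Basis B = {∅ × ∅, {θ} × {0}, {θ} × {1}, {θ} × {2}, {θ} × {0, 1}, {θ} × {0, 2}, {θ, ι} × {0}, {θ} × {1, 2}, {θ, ι} × {1}, {θ, ι} × {2}, {θ} × {0, 1, 2}, {θ, ι} × {0, 1}, {θ, ι} × {0, 2}, {θ, ι} × {1, 2}, {θ, ι} × {0, 1, 2}}; |τ_{X×Y}| = 27.

Enumerate products U × V with U ∈ τ_X, V ∈ τ_Y (deduplicated):
  ∅ × ∅ = {} (∅)
  {θ} × {0} = {(θ,0)}
  {θ} × {1} = {(θ,1)}
  {θ} × {2} = {(θ,2)}
  {θ} × {0, 1} = {(θ,0), (θ,1)}
  {θ} × {0, 2} = {(θ,0), (θ,2)}
  {θ, ι} × {0} = {(θ,0), (ι,0)}
  {θ} × {1, 2} = {(θ,1), (θ,2)}
  {θ, ι} × {1} = {(θ,1), (ι,1)}
  {θ, ι} × {2} = {(θ,2), (ι,2)}
  {θ} × {0, 1, 2} = {(θ,0), (θ,1), (θ,2)}
  {θ, ι} × {0, 1} = {(θ,0), (θ,1), (ι,0), (ι,1)}
  {θ, ι} × {0, 2} = {(θ,0), (θ,2), (ι,0), (ι,2)}
  {θ, ι} × {1, 2} = {(θ,1), (θ,2), (ι,1), (ι,2)}
  {θ, ι} × {0, 1, 2} = {(θ,0), (θ,1), (θ,2), (ι,0), (ι,1), (ι,2)}
These 15 distinct sets form the basis B.
Close under arbitrary unions to get τ_{X×Y}; counting gives |τ_{X×Y}| = 27.


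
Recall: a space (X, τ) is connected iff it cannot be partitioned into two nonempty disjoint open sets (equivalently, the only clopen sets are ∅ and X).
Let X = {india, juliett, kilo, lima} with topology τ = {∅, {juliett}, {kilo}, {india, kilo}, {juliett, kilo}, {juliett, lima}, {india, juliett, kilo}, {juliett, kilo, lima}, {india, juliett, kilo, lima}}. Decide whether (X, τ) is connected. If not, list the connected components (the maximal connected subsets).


(X, τ) is disconnected; components = [{india, kilo}, {juliett, lima}].

Find clopen sets (U ∈ τ with X ∖ U ∈ τ):
  U = ∅, X ∖ U = {india, juliett, kilo, lima} — both open, so U is clopen.
  U = {india, kilo}, X ∖ U = {juliett, lima} — both open, so U is clopen.
  U = {juliett, lima}, X ∖ U = {india, kilo} — both open, so U is clopen.
  U = {india, juliett, kilo, lima}, X ∖ U = ∅ — both open, so U is clopen.
Nontrivial clopen(s) exist: e.g. {juliett, lima}. So (X, τ) is disconnected.
Compute connected components by grouping points that agree on all clopens:
  component: {india, kilo}
  component: {juliett, lima}


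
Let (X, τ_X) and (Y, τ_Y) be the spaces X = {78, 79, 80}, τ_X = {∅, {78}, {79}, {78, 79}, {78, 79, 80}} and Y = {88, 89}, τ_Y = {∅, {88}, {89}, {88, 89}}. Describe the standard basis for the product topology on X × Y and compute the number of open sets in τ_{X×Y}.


Basis B = {∅ × ∅, {78} × {88}, {78} × {89}, {79} × {88}, {79} × {89}, {78} × {88, 89}, {78, 79} × {88}, {78, 79} × {89}, {79} × {88, 89}, {78, 79, 80} × {88}, {78, 79, 80} × {89}, {78, 79} × {88, 89}, {78, 79, 80} × {88, 89}}; |τ_{X×Y}| = 25.

Enumerate products U × V with U ∈ τ_X, V ∈ τ_Y (deduplicated):
  ∅ × ∅ = {} (∅)
  {78} × {88} = {(78,88)}
  {78} × {89} = {(78,89)}
  {79} × {88} = {(79,88)}
  {79} × {89} = {(79,89)}
  {78} × {88, 89} = {(78,88), (78,89)}
  {78, 79} × {88} = {(78,88), (79,88)}
  {78, 79} × {89} = {(78,89), (79,89)}
  {79} × {88, 89} = {(79,88), (79,89)}
  {78, 79, 80} × {88} = {(78,88), (79,88), (80,88)}
  {78, 79, 80} × {89} = {(78,89), (79,89), (80,89)}
  {78, 79} × {88, 89} = {(78,88), (78,89), (79,88), (79,89)}
  {78, 79, 80} × {88, 89} = {(78,88), (78,89), (79,88), (79,89), (80,88), (80,89)}
These 13 distinct sets form the basis B.
Close under arbitrary unions to get τ_{X×Y}; counting gives |τ_{X×Y}| = 25.


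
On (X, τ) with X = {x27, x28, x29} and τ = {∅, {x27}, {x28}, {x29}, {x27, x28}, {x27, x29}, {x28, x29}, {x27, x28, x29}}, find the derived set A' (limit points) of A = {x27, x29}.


A' = ∅

For each x ∈ X, list the open sets U ∈ τ with x ∈ U, then check whether U ∩ (A ∖ {x}) ≠ ∅ for every such U.
  x = x27: open {x27} ∋ x has {x27} ∩ (A ∖ {x27}) = ∅, so x is NOT a limit point.
  x = x28: open {x28} ∋ x has {x28} ∩ (A ∖ {x28}) = ∅, so x is NOT a limit point.
  x = x29: open {x29} ∋ x has {x29} ∩ (A ∖ {x29}) = ∅, so x is NOT a limit point.
Collecting: A' = ∅.


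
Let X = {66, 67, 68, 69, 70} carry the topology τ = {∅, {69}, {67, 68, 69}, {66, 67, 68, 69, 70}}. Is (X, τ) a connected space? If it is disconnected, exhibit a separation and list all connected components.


(X, τ) is connected.

Find clopen sets (U ∈ τ with X ∖ U ∈ τ):
  U = ∅, X ∖ U = {66, 67, 68, 69, 70} — both open, so U is clopen.
  U = {66, 67, 68, 69, 70}, X ∖ U = ∅ — both open, so U is clopen.
Only trivial clopens (∅ and X) exist, so (X, τ) is connected.
Compute connected components by grouping points that agree on all clopens:
  component: {66, 67, 68, 69, 70}


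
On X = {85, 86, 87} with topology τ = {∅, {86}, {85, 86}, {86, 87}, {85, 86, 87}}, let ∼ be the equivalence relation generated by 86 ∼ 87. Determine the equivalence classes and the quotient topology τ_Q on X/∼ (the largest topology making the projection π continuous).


X/∼ = {[85], [86=87]}; |τ_Q| = 3.

Equivalence classes: [85], [86=87].
Quotient map π: X → X/∼ sends 85 ↦ [85], 86 ↦ [86=87], 87 ↦ [86=87].
For each subset V ⊆ X/∼, compute π^{-1}(V) ⊆ X and check whether π^{-1}(V) ∈ τ. V is open in τ_Q iff π^{-1}(V) ∈ τ.
  V = {}: π^{-1}(V) = ∅ ∈ τ ✓.
  V = {[85]}: π^{-1}(V) = {85} ∉ τ ✗.
  V = {[86=87]}: π^{-1}(V) = {86, 87} ∈ τ ✓.
  V = {[85], [86=87]}: π^{-1}(V) = {85, 86, 87} ∈ τ ✓.
Open sets in the quotient: τ_Q = {{}, {[86=87]}, {[85], [86=87]}} (3 elements).


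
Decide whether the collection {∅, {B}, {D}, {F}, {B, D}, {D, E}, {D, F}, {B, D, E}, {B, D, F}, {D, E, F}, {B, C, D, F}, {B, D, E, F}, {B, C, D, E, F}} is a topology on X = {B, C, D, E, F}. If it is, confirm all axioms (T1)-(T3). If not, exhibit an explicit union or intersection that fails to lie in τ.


τ is NOT a topology on X.

Axiom (T1): ∅ ∈ τ? Yes; X ∈ τ? Yes.
Axiom (T2/T3): check pairwise unions and intersections of members of τ.
Counterexample for (T2): {B} ∪ {F} = {B, F} ∉ τ. Therefore τ is NOT a topology.


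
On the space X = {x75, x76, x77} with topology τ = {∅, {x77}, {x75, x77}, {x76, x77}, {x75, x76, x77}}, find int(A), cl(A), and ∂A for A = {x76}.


int(A) = ∅, cl(A) = {x76}, ∂A = {x76}.

Closed sets in (X, τ) are complements of opens:
  closed(X, τ) = {∅, {x75}, {x76}, {x75, x76}, {x75, x76, x77}}.
int(A) = ⋃ {U ∈ τ : U ⊆ A}. Opens contained in A: ∅.
Taking the union of these: int(A) = ∅.
cl(A) = ⋂ {C closed : A ⊆ C}. Closed sets containing A: {x76}, {x75, x76}, {x75, x76, x77}.
Intersecting these: cl(A) = {x76}.
∂A = cl(A) ∖ int(A) = {x76} ∖ ∅ = {x76}.


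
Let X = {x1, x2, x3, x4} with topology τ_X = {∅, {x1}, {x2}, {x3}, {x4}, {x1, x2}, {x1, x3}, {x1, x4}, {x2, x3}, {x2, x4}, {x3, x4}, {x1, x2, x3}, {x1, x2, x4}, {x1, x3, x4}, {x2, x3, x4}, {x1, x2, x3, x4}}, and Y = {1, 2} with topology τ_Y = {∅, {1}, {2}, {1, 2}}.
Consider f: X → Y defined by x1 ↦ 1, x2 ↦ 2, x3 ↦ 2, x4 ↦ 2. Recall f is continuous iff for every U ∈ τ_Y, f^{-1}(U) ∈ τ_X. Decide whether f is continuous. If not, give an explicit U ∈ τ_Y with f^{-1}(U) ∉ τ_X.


f IS continuous.

Compute f^{-1}(U) for each U ∈ τ_Y:
  U = ∅: f^{-1}(U) = ∅ ∈ τ_X ✓.
  U = {1}: f^{-1}(U) = {x1} ∈ τ_X ✓.
  U = {2}: f^{-1}(U) = {x2, x3, x4} ∈ τ_X ✓.
  U = {1, 2}: f^{-1}(U) = {x1, x2, x3, x4} ∈ τ_X ✓.
Every preimage lies in τ_X, so f IS continuous.


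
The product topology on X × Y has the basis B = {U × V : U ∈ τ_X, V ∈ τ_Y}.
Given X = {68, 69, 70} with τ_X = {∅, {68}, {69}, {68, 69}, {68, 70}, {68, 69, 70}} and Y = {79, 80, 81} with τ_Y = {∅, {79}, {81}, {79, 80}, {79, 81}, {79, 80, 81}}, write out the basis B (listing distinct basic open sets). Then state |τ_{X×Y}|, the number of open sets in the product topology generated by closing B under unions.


Basis B = {∅ × ∅, {68} × {79}, {68} × {81}, {69} × {79}, {69} × {81}, {68} × {79, 80}, {68} × {79, 81}, {68, 69} × {79}, {68, 70} × {79}, {68, 69} × {81}, {68, 70} × {81}, {69} × {79, 80}, {69} × {79, 81}, {68} × {79, 80, 81}, {68, 69, 70} × {79}, {68, 69, 70} × {81}, {69} × {79, 80, 81}, {68, 69} × {79, 80}, {68, 70} × {79, 80}, {68, 69} × {79, 81}, {68, 70} × {79, 81}, {68, 69} × {79, 80, 81}, {68, 70} × {79, 80, 81}, {68, 69, 70} × {79, 80}, {68, 69, 70} × {79, 81}, {68, 69, 70} × {79, 80, 81}}; |τ_{X×Y}| = 108.

Enumerate products U × V with U ∈ τ_X, V ∈ τ_Y (deduplicated):
  ∅ × ∅ = {} (∅)
  {68} × {79} = {(68,79)}
  {68} × {81} = {(68,81)}
  {69} × {79} = {(69,79)}
  {69} × {81} = {(69,81)}
  {68} × {79, 80} = {(68,79), (68,80)}
  {68} × {79, 81} = {(68,79), (68,81)}
  {68, 69} × {79} = {(68,79), (69,79)}
  {68, 70} × {79} = {(68,79), (70,79)}
  {68, 69} × {81} = {(68,81), (69,81)}
  {68, 70} × {81} = {(68,81), (70,81)}
  {69} × {79, 80} = {(69,79), (69,80)}
  {69} × {79, 81} = {(69,79), (69,81)}
  {68} × {79, 80, 81} = {(68,79), (68,80), (68,81)}
  {68, 69, 70} × {79} = {(68,79), (69,79), (70,79)}
  {68, 69, 70} × {81} = {(68,81), (69,81), (70,81)}
  {69} × {79, 80, 81} = {(69,79), (69,80), (69,81)}
  {68, 69} × {79, 80} = {(68,79), (68,80), (69,79), (69,80)}
  {68, 70} × {79, 80} = {(68,79), (68,80), (70,79), (70,80)}
  {68, 69} × {79, 81} = {(68,79), (68,81), (69,79), (69,81)}
  {68, 70} × {79, 81} = {(68,79), (68,81), (70,79), (70,81)}
  {68, 69} × {79, 80, 81} = {(68,79), (68,80), (68,81), (69,79), (69,80), (69,81)}
  {68, 70} × {79, 80, 81} = {(68,79), (68,80), (68,81), (70,79), (70,80), (70,81)}
  {68, 69, 70} × {79, 80} = {(68,79), (68,80), (69,79), (69,80), (70,79), (70,80)}
  {68, 69, 70} × {79, 81} = {(68,79), (68,81), (69,79), (69,81), (70,79), (70,81)}
  {68, 69, 70} × {79, 80, 81} = {(68,79), (68,80), (68,81), (69,79), (69,80), (69,81), (70,79), (70,80), (70,81)}
These 26 distinct sets form the basis B.
Close under arbitrary unions to get τ_{X×Y}; counting gives |τ_{X×Y}| = 108.


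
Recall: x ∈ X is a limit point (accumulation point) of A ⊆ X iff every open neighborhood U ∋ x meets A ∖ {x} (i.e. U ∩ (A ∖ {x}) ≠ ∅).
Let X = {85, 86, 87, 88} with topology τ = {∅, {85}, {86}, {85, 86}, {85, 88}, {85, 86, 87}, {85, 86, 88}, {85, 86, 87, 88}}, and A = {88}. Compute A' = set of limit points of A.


A' = ∅

For each x ∈ X, list the open sets U ∈ τ with x ∈ U, then check whether U ∩ (A ∖ {x}) ≠ ∅ for every such U.
  x = 85: open {85} ∋ x has {85} ∩ (A ∖ {85}) = ∅, so x is NOT a limit point.
  x = 86: open {86} ∋ x has {86} ∩ (A ∖ {86}) = ∅, so x is NOT a limit point.
  x = 87: open {85, 86, 87} ∋ x has {85, 86, 87} ∩ (A ∖ {87}) = ∅, so x is NOT a limit point.
  x = 88: open {85, 88} ∋ x has {85, 88} ∩ (A ∖ {88}) = ∅, so x is NOT a limit point.
Collecting: A' = ∅.


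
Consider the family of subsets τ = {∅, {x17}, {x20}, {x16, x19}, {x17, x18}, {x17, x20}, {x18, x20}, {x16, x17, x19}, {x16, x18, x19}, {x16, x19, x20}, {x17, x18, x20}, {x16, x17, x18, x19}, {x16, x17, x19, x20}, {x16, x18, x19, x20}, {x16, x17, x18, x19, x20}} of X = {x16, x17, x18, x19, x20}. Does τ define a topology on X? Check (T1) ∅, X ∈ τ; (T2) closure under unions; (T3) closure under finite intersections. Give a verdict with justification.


τ is NOT a topology on X.

Axiom (T1): ∅ ∈ τ? Yes; X ∈ τ? Yes.
Axiom (T2/T3): check pairwise unions and intersections of members of τ.
Counterexample for (T3): {x17, x18} ∩ {x18, x20} = {x18} ∉ τ. Therefore τ is NOT a topology.


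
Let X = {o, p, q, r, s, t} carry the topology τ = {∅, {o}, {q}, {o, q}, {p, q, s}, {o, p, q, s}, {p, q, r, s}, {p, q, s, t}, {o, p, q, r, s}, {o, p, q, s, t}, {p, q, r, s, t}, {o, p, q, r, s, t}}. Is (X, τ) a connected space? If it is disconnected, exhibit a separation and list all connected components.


(X, τ) is disconnected; components = [{o}, {p, q, r, s, t}].

Find clopen sets (U ∈ τ with X ∖ U ∈ τ):
  U = ∅, X ∖ U = {o, p, q, r, s, t} — both open, so U is clopen.
  U = {o}, X ∖ U = {p, q, r, s, t} — both open, so U is clopen.
  U = {p, q, r, s, t}, X ∖ U = {o} — both open, so U is clopen.
  U = {o, p, q, r, s, t}, X ∖ U = ∅ — both open, so U is clopen.
Nontrivial clopen(s) exist: e.g. {p, q, r, s, t}. So (X, τ) is disconnected.
Compute connected components by grouping points that agree on all clopens:
  component: {o}
  component: {p, q, r, s, t}


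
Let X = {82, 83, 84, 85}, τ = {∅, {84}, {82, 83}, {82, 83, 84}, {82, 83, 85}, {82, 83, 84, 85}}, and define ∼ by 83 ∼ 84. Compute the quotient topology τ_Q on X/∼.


X/∼ = {[82], [83=84], [85]}; |τ_Q| = 3.

Equivalence classes: [82], [83=84], [85].
Quotient map π: X → X/∼ sends 82 ↦ [82], 83 ↦ [83=84], 84 ↦ [83=84], 85 ↦ [85].
For each subset V ⊆ X/∼, compute π^{-1}(V) ⊆ X and check whether π^{-1}(V) ∈ τ. V is open in τ_Q iff π^{-1}(V) ∈ τ.
  V = {}: π^{-1}(V) = ∅ ∈ τ ✓.
  V = {[82]}: π^{-1}(V) = {82} ∉ τ ✗.
  V = {[83=84]}: π^{-1}(V) = {83, 84} ∉ τ ✗.
  V = {[82], [83=84]}: π^{-1}(V) = {82, 83, 84} ∈ τ ✓.
  V = {[85]}: π^{-1}(V) = {85} ∉ τ ✗.
  V = {[82], [85]}: π^{-1}(V) = {82, 85} ∉ τ ✗.
  V = {[83=84], [85]}: π^{-1}(V) = {83, 84, 85} ∉ τ ✗.
  V = {[82], [83=84], [85]}: π^{-1}(V) = {82, 83, 84, 85} ∈ τ ✓.
Open sets in the quotient: τ_Q = {{}, {[82], [83=84]}, {[82], [83=84], [85]}} (3 elements).


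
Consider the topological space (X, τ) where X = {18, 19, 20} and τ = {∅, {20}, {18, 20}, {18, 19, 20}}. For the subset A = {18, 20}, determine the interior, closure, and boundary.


int(A) = {18, 20}, cl(A) = {18, 19, 20}, ∂A = {19}.

Closed sets in (X, τ) are complements of opens:
  closed(X, τ) = {∅, {19}, {18, 19}, {18, 19, 20}}.
int(A) = ⋃ {U ∈ τ : U ⊆ A}. Opens contained in A: ∅, {20}, {18, 20}.
Taking the union of these: int(A) = {18, 20}.
cl(A) = ⋂ {C closed : A ⊆ C}. Closed sets containing A: {18, 19, 20}.
Intersecting these: cl(A) = {18, 19, 20}.
∂A = cl(A) ∖ int(A) = {18, 19, 20} ∖ {18, 20} = {19}.


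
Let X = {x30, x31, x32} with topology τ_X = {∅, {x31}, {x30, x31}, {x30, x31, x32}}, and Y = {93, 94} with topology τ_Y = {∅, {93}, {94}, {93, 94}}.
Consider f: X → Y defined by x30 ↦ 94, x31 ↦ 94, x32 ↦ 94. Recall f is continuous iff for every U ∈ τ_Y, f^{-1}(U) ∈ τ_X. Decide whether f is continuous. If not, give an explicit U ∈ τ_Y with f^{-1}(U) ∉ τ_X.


f IS continuous.

Compute f^{-1}(U) for each U ∈ τ_Y:
  U = ∅: f^{-1}(U) = ∅ ∈ τ_X ✓.
  U = {93}: f^{-1}(U) = ∅ ∈ τ_X ✓.
  U = {94}: f^{-1}(U) = {x30, x31, x32} ∈ τ_X ✓.
  U = {93, 94}: f^{-1}(U) = {x30, x31, x32} ∈ τ_X ✓.
Every preimage lies in τ_X, so f IS continuous.


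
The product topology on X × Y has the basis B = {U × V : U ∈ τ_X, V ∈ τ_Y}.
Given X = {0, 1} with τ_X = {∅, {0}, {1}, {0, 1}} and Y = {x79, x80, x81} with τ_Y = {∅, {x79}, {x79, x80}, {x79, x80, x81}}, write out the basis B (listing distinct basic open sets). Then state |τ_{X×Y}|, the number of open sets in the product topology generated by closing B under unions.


Basis B = {∅ × ∅, {0} × {x79}, {1} × {x79}, {0} × {x79, x80}, {0, 1} × {x79}, {1} × {x79, x80}, {0} × {x79, x80, x81}, {1} × {x79, x80, x81}, {0, 1} × {x79, x80}, {0, 1} × {x79, x80, x81}}; |τ_{X×Y}| = 16.

Enumerate products U × V with U ∈ τ_X, V ∈ τ_Y (deduplicated):
  ∅ × ∅ = {} (∅)
  {0} × {x79} = {(0,x79)}
  {1} × {x79} = {(1,x79)}
  {0} × {x79, x80} = {(0,x79), (0,x80)}
  {0, 1} × {x79} = {(0,x79), (1,x79)}
  {1} × {x79, x80} = {(1,x79), (1,x80)}
  {0} × {x79, x80, x81} = {(0,x79), (0,x80), (0,x81)}
  {1} × {x79, x80, x81} = {(1,x79), (1,x80), (1,x81)}
  {0, 1} × {x79, x80} = {(0,x79), (0,x80), (1,x79), (1,x80)}
  {0, 1} × {x79, x80, x81} = {(0,x79), (0,x80), (0,x81), (1,x79), (1,x80), (1,x81)}
These 10 distinct sets form the basis B.
Close under arbitrary unions to get τ_{X×Y}; counting gives |τ_{X×Y}| = 16.


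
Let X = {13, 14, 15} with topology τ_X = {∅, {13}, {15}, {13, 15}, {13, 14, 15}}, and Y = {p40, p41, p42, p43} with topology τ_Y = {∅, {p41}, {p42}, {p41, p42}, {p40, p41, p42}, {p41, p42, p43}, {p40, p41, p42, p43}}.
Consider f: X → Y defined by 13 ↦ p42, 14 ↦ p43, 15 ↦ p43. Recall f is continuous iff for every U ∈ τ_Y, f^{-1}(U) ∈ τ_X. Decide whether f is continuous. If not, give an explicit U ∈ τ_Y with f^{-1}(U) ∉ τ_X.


f IS continuous.

Compute f^{-1}(U) for each U ∈ τ_Y:
  U = ∅: f^{-1}(U) = ∅ ∈ τ_X ✓.
  U = {p41}: f^{-1}(U) = ∅ ∈ τ_X ✓.
  U = {p42}: f^{-1}(U) = {13} ∈ τ_X ✓.
  U = {p41, p42}: f^{-1}(U) = {13} ∈ τ_X ✓.
  U = {p40, p41, p42}: f^{-1}(U) = {13} ∈ τ_X ✓.
  U = {p41, p42, p43}: f^{-1}(U) = {13, 14, 15} ∈ τ_X ✓.
  U = {p40, p41, p42, p43}: f^{-1}(U) = {13, 14, 15} ∈ τ_X ✓.
Every preimage lies in τ_X, so f IS continuous.


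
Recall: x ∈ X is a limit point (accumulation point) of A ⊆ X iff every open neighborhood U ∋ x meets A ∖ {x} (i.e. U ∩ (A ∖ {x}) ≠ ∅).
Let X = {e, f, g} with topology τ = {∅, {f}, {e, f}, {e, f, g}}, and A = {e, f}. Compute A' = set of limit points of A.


A' = {e, g}

For each x ∈ X, list the open sets U ∈ τ with x ∈ U, then check whether U ∩ (A ∖ {x}) ≠ ∅ for every such U.
  x = e: opens ∋ x are {e, f}, {e, f, g}; each meets A ∖ {e}, so x IS a limit point.
  x = f: open {f} ∋ x has {f} ∩ (A ∖ {f}) = ∅, so x is NOT a limit point.
  x = g: opens ∋ x are {e, f, g}; each meets A ∖ {g}, so x IS a limit point.
Collecting: A' = {e, g}.


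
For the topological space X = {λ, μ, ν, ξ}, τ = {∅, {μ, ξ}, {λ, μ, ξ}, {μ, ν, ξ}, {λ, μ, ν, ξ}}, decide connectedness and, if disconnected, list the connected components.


(X, τ) is connected.

Find clopen sets (U ∈ τ with X ∖ U ∈ τ):
  U = ∅, X ∖ U = {λ, μ, ν, ξ} — both open, so U is clopen.
  U = {λ, μ, ν, ξ}, X ∖ U = ∅ — both open, so U is clopen.
Only trivial clopens (∅ and X) exist, so (X, τ) is connected.
Compute connected components by grouping points that agree on all clopens:
  component: {λ, μ, ν, ξ}


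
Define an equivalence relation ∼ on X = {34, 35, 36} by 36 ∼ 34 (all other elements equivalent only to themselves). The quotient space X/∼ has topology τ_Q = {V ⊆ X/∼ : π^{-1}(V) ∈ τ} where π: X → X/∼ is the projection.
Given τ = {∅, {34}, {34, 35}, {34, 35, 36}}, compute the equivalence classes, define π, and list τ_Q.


X/∼ = {[34=36], [35]}; |τ_Q| = 2.

Equivalence classes: [34=36], [35].
Quotient map π: X → X/∼ sends 34 ↦ [34=36], 35 ↦ [35], 36 ↦ [34=36].
For each subset V ⊆ X/∼, compute π^{-1}(V) ⊆ X and check whether π^{-1}(V) ∈ τ. V is open in τ_Q iff π^{-1}(V) ∈ τ.
  V = {}: π^{-1}(V) = ∅ ∈ τ ✓.
  V = {[34=36]}: π^{-1}(V) = {34, 36} ∉ τ ✗.
  V = {[35]}: π^{-1}(V) = {35} ∉ τ ✗.
  V = {[34=36], [35]}: π^{-1}(V) = {34, 35, 36} ∈ τ ✓.
Open sets in the quotient: τ_Q = {{}, {[34=36], [35]}} (2 elements).


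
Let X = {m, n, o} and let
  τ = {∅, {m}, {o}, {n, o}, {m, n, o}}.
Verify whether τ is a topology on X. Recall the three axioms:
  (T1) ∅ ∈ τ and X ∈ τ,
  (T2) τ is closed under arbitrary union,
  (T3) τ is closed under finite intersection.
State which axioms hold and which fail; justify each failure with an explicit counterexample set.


τ is NOT a topology on X.

Axiom (T1): ∅ ∈ τ? Yes; X ∈ τ? Yes.
Axiom (T2/T3): check pairwise unions and intersections of members of τ.
Counterexample for (T2): {m} ∪ {o} = {m, o} ∉ τ. Therefore τ is NOT a topology.


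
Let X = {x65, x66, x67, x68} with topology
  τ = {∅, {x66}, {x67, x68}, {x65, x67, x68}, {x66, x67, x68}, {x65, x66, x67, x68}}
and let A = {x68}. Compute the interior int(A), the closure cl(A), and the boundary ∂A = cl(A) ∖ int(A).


int(A) = ∅, cl(A) = {x65, x67, x68}, ∂A = {x65, x67, x68}.

Closed sets in (X, τ) are complements of opens:
  closed(X, τ) = {∅, {x65}, {x66}, {x65, x66}, {x65, x67, x68}, {x65, x66, x67, x68}}.
int(A) = ⋃ {U ∈ τ : U ⊆ A}. Opens contained in A: ∅.
Taking the union of these: int(A) = ∅.
cl(A) = ⋂ {C closed : A ⊆ C}. Closed sets containing A: {x65, x67, x68}, {x65, x66, x67, x68}.
Intersecting these: cl(A) = {x65, x67, x68}.
∂A = cl(A) ∖ int(A) = {x65, x67, x68} ∖ ∅ = {x65, x67, x68}.


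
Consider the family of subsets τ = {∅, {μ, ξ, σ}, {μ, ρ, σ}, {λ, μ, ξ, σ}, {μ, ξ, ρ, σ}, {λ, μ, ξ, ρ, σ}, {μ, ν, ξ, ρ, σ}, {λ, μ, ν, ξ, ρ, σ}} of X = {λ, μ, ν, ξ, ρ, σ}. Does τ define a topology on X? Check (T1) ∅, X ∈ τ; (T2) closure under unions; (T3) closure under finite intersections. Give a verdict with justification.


τ is NOT a topology on X.

Axiom (T1): ∅ ∈ τ? Yes; X ∈ τ? Yes.
Axiom (T2/T3): check pairwise unions and intersections of members of τ.
Counterexample for (T3): {μ, ξ, σ} ∩ {μ, ρ, σ} = {μ, σ} ∉ τ. Therefore τ is NOT a topology.


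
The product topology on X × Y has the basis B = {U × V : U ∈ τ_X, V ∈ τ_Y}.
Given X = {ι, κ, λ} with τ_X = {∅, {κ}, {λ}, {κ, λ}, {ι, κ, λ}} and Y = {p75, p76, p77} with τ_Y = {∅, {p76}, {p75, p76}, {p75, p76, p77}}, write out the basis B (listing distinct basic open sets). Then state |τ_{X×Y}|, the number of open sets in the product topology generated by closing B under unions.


Basis B = {∅ × ∅, {κ} × {p76}, {λ} × {p76}, {κ} × {p75, p76}, {κ, λ} × {p76}, {λ} × {p75, p76}, {ι, κ, λ} × {p76}, {κ} × {p75, p76, p77}, {λ} × {p75, p76, p77}, {κ, λ} × {p75, p76}, {ι, κ, λ} × {p75, p76}, {κ, λ} × {p75, p76, p77}, {ι, κ, λ} × {p75, p76, p77}}; |τ_{X×Y}| = 30.

Enumerate products U × V with U ∈ τ_X, V ∈ τ_Y (deduplicated):
  ∅ × ∅ = {} (∅)
  {κ} × {p76} = {(κ,p76)}
  {λ} × {p76} = {(λ,p76)}
  {κ} × {p75, p76} = {(κ,p75), (κ,p76)}
  {κ, λ} × {p76} = {(κ,p76), (λ,p76)}
  {λ} × {p75, p76} = {(λ,p75), (λ,p76)}
  {ι, κ, λ} × {p76} = {(ι,p76), (κ,p76), (λ,p76)}
  {κ} × {p75, p76, p77} = {(κ,p75), (κ,p76), (κ,p77)}
  {λ} × {p75, p76, p77} = {(λ,p75), (λ,p76), (λ,p77)}
  {κ, λ} × {p75, p76} = {(κ,p75), (κ,p76), (λ,p75), (λ,p76)}
  {ι, κ, λ} × {p75, p76} = {(ι,p75), (ι,p76), (κ,p75), (κ,p76), (λ,p75), (λ,p76)}
  {κ, λ} × {p75, p76, p77} = {(κ,p75), (κ,p76), (κ,p77), (λ,p75), (λ,p76), (λ,p77)}
  {ι, κ, λ} × {p75, p76, p77} = {(ι,p75), (ι,p76), (ι,p77), (κ,p75), (κ,p76), (κ,p77), (λ,p75), (λ,p76), (λ,p77)}
These 13 distinct sets form the basis B.
Close under arbitrary unions to get τ_{X×Y}; counting gives |τ_{X×Y}| = 30.


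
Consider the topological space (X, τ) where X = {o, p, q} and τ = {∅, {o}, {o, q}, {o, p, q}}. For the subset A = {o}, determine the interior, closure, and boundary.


int(A) = {o}, cl(A) = {o, p, q}, ∂A = {p, q}.

Closed sets in (X, τ) are complements of opens:
  closed(X, τ) = {∅, {p}, {p, q}, {o, p, q}}.
int(A) = ⋃ {U ∈ τ : U ⊆ A}. Opens contained in A: ∅, {o}.
Taking the union of these: int(A) = {o}.
cl(A) = ⋂ {C closed : A ⊆ C}. Closed sets containing A: {o, p, q}.
Intersecting these: cl(A) = {o, p, q}.
∂A = cl(A) ∖ int(A) = {o, p, q} ∖ {o} = {p, q}.


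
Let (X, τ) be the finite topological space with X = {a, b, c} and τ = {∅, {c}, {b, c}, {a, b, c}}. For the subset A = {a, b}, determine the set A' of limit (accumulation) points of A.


A' = {a}

For each x ∈ X, list the open sets U ∈ τ with x ∈ U, then check whether U ∩ (A ∖ {x}) ≠ ∅ for every such U.
  x = a: opens ∋ x are {a, b, c}; each meets A ∖ {a}, so x IS a limit point.
  x = b: open {b, c} ∋ x has {b, c} ∩ (A ∖ {b}) = ∅, so x is NOT a limit point.
  x = c: open {c} ∋ x has {c} ∩ (A ∖ {c}) = ∅, so x is NOT a limit point.
Collecting: A' = {a}.


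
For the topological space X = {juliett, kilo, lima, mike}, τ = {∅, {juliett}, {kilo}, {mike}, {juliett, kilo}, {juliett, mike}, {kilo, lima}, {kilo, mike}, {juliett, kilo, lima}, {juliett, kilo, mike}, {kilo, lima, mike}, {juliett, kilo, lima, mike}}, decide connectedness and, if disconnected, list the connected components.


(X, τ) is disconnected; components = [{juliett}, {mike}, {kilo, lima}].

Find clopen sets (U ∈ τ with X ∖ U ∈ τ):
  U = ∅, X ∖ U = {juliett, kilo, lima, mike} — both open, so U is clopen.
  U = {juliett}, X ∖ U = {kilo, lima, mike} — both open, so U is clopen.
  U = {mike}, X ∖ U = {juliett, kilo, lima} — both open, so U is clopen.
  U = {juliett, mike}, X ∖ U = {kilo, lima} — both open, so U is clopen.
  U = {kilo, lima}, X ∖ U = {juliett, mike} — both open, so U is clopen.
  U = {juliett, kilo, lima}, X ∖ U = {mike} — both open, so U is clopen.
  U = {kilo, lima, mike}, X ∖ U = {juliett} — both open, so U is clopen.
  U = {juliett, kilo, lima, mike}, X ∖ U = ∅ — both open, so U is clopen.
Nontrivial clopen(s) exist: e.g. {juliett}. So (X, τ) is disconnected.
Compute connected components by grouping points that agree on all clopens:
  component: {juliett}
  component: {mike}
  component: {kilo, lima}


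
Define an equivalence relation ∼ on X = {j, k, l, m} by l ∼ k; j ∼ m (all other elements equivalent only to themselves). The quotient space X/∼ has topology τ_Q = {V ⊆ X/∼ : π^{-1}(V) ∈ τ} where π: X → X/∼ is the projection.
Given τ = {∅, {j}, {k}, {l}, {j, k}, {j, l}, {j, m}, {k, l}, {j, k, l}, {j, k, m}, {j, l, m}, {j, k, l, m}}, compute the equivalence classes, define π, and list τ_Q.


X/∼ = {[j=m], [k=l]}; |τ_Q| = 4.

Equivalence classes: [j=m], [k=l].
Quotient map π: X → X/∼ sends j ↦ [j=m], k ↦ [k=l], l ↦ [k=l], m ↦ [j=m].
For each subset V ⊆ X/∼, compute π^{-1}(V) ⊆ X and check whether π^{-1}(V) ∈ τ. V is open in τ_Q iff π^{-1}(V) ∈ τ.
  V = {}: π^{-1}(V) = ∅ ∈ τ ✓.
  V = {[j=m]}: π^{-1}(V) = {j, m} ∈ τ ✓.
  V = {[k=l]}: π^{-1}(V) = {k, l} ∈ τ ✓.
  V = {[j=m], [k=l]}: π^{-1}(V) = {j, k, l, m} ∈ τ ✓.
Open sets in the quotient: τ_Q = {{}, {[j=m]}, {[k=l]}, {[j=m], [k=l]}} (4 elements).


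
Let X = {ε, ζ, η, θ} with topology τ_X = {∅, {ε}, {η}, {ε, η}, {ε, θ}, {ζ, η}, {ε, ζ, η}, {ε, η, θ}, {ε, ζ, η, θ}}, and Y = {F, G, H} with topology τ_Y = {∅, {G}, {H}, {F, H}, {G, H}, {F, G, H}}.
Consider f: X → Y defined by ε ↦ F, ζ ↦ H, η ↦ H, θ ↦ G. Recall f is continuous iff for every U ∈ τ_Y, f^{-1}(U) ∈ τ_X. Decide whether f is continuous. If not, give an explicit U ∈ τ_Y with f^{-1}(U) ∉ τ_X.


f is NOT continuous.

Compute f^{-1}(U) for each U ∈ τ_Y:
  U = ∅: f^{-1}(U) = ∅ ∈ τ_X ✓.
  U = {G}: f^{-1}(U) = {θ} ∉ τ_X ✗.
  U = {H}: f^{-1}(U) = {ζ, η} ∈ τ_X ✓.
  U = {F, H}: f^{-1}(U) = {ε, ζ, η} ∈ τ_X ✓.
  U = {G, H}: f^{-1}(U) = {ζ, η, θ} ∉ τ_X ✗.
  U = {F, G, H}: f^{-1}(U) = {ε, ζ, η, θ} ∈ τ_X ✓.
Found U = {G} with f^{-1}(U) = {θ} not in τ_X. Therefore f is NOT continuous.


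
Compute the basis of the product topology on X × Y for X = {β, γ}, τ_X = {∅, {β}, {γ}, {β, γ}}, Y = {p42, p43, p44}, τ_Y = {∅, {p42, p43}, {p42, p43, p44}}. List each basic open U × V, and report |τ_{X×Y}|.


Basis B = {∅ × ∅, {β} × {p42, p43}, {γ} × {p42, p43}, {β} × {p42, p43, p44}, {γ} × {p42, p43, p44}, {β, γ} × {p42, p43}, {β, γ} × {p42, p43, p44}}; |τ_{X×Y}| = 9.

Enumerate products U × V with U ∈ τ_X, V ∈ τ_Y (deduplicated):
  ∅ × ∅ = {} (∅)
  {β} × {p42, p43} = {(β,p42), (β,p43)}
  {γ} × {p42, p43} = {(γ,p42), (γ,p43)}
  {β} × {p42, p43, p44} = {(β,p42), (β,p43), (β,p44)}
  {γ} × {p42, p43, p44} = {(γ,p42), (γ,p43), (γ,p44)}
  {β, γ} × {p42, p43} = {(β,p42), (β,p43), (γ,p42), (γ,p43)}
  {β, γ} × {p42, p43, p44} = {(β,p42), (β,p43), (β,p44), (γ,p42), (γ,p43), (γ,p44)}
These 7 distinct sets form the basis B.
Close under arbitrary unions to get τ_{X×Y}; counting gives |τ_{X×Y}| = 9.


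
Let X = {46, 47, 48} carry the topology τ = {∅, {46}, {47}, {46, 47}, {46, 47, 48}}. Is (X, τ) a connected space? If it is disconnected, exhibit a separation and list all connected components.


(X, τ) is connected.

Find clopen sets (U ∈ τ with X ∖ U ∈ τ):
  U = ∅, X ∖ U = {46, 47, 48} — both open, so U is clopen.
  U = {46, 47, 48}, X ∖ U = ∅ — both open, so U is clopen.
Only trivial clopens (∅ and X) exist, so (X, τ) is connected.
Compute connected components by grouping points that agree on all clopens:
  component: {46, 47, 48}


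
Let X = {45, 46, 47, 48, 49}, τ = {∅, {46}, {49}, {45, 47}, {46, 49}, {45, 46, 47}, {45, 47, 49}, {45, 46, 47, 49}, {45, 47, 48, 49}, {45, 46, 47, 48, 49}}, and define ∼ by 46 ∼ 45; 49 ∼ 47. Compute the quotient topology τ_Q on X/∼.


X/∼ = {[45=46], [47=49], [48]}; |τ_Q| = 3.

Equivalence classes: [45=46], [47=49], [48].
Quotient map π: X → X/∼ sends 45 ↦ [45=46], 46 ↦ [45=46], 47 ↦ [47=49], 48 ↦ [48], 49 ↦ [47=49].
For each subset V ⊆ X/∼, compute π^{-1}(V) ⊆ X and check whether π^{-1}(V) ∈ τ. V is open in τ_Q iff π^{-1}(V) ∈ τ.
  V = {}: π^{-1}(V) = ∅ ∈ τ ✓.
  V = {[45=46]}: π^{-1}(V) = {45, 46} ∉ τ ✗.
  V = {[47=49]}: π^{-1}(V) = {47, 49} ∉ τ ✗.
  V = {[45=46], [47=49]}: π^{-1}(V) = {45, 46, 47, 49} ∈ τ ✓.
  V = {[48]}: π^{-1}(V) = {48} ∉ τ ✗.
  V = {[45=46], [48]}: π^{-1}(V) = {45, 46, 48} ∉ τ ✗.
  V = {[47=49], [48]}: π^{-1}(V) = {47, 48, 49} ∉ τ ✗.
  V = {[45=46], [47=49], [48]}: π^{-1}(V) = {45, 46, 47, 48, 49} ∈ τ ✓.
Open sets in the quotient: τ_Q = {{}, {[45=46], [47=49]}, {[45=46], [47=49], [48]}} (3 elements).


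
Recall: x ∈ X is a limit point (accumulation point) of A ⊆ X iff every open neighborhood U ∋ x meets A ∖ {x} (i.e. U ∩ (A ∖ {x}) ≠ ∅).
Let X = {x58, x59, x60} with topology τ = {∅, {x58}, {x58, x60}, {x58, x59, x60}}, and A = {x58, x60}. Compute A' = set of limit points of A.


A' = {x59, x60}

For each x ∈ X, list the open sets U ∈ τ with x ∈ U, then check whether U ∩ (A ∖ {x}) ≠ ∅ for every such U.
  x = x58: open {x58} ∋ x has {x58} ∩ (A ∖ {x58}) = ∅, so x is NOT a limit point.
  x = x59: opens ∋ x are {x58, x59, x60}; each meets A ∖ {x59}, so x IS a limit point.
  x = x60: opens ∋ x are {x58, x60}, {x58, x59, x60}; each meets A ∖ {x60}, so x IS a limit point.
Collecting: A' = {x59, x60}.


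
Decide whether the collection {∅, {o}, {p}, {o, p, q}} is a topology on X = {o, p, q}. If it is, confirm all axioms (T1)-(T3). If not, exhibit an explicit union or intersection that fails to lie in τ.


τ is NOT a topology on X.

Axiom (T1): ∅ ∈ τ? Yes; X ∈ τ? Yes.
Axiom (T2/T3): check pairwise unions and intersections of members of τ.
Counterexample for (T2): {o} ∪ {p} = {o, p} ∉ τ. Therefore τ is NOT a topology.
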